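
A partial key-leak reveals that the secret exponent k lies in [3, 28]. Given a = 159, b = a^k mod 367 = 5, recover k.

Compute 159^3 mod 367 = 295, then multiply by 159 repeatedly:
  159^3=295  159^4=296  159^5=88  159^6=46  159^7=341
  159^8=270  159^9=358  159^10=37  159^11=11  159^12=281
  159^13=272  159^14=309  159^15=320  159^16=234  159^17=139
  159^18=81  159^19=34  159^20=268  159^21=40  159^22=121
  159^23=155  159^24=56  159^25=96  159^26=217  159^27=5
Found 5 at exponent 27.

27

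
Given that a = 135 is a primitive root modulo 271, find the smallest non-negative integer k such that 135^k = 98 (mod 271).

48

Baby-step giant-step with m = ceil(sqrt(270)) = 17.
Baby table (135^j mod 271 for j=0..16):
  0:1  1:135  2:68  3:237  4:17  5:127  6:72  7:235
  8:18  9:262  10:140  11:201  12:35  13:118  14:212  15:165
  16:53
Giant step factor: 135^(-17) ≡ 92 (mod 271).
Scan 98·92^i mod 271 for i = 0, 1, …:
  i=0: 98   i=1: 73   i=2: 212
Match at i=2, j=14: k = 2·17 + 14 = 48.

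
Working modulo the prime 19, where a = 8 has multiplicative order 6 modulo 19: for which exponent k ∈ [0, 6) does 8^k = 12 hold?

5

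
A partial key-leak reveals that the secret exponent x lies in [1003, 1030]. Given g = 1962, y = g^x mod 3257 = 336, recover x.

1025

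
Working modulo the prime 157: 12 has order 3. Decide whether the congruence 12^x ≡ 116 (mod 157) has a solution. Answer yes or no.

⟨12⟩ has order 3; its elements mod 157 are {1, 12, 144}.
116 is not in this set.

no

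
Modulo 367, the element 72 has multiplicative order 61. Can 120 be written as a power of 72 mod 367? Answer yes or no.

120 ∈ ⟨72⟩ iff 120^61 ≡ 1 (mod 367), since |⟨72⟩| = 61.
120^61 mod 367 = 1.
Since 1 = 1, 120 lies in the subgroup.

yes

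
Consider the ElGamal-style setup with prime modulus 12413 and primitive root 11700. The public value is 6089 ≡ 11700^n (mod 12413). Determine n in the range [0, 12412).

9475

Baby-step giant-step with m = ceil(sqrt(12412)) = 112.
Baby table (11700^j mod 12413 for j=0..111):
  0:1  1:11700  2:11849  3:4916  4:7771  5:7888  6:11358  7:7435
  8:11609  9:2254  10:6588  11:7283  12:8268  13:1091  14:4136  15:5326
  16:940  17:82  18:3599  19:3404  20:5896  21:4159  22:1340  23:381
  24:1433  25:8550  26:11046  27:6457  28:1382  29:7674  30:2571  31:4001
  32:2277  33:2602  34:6724  35:9619  36:6042  37:11778  38:5887  39:10576
  40:6416  41:5789  42:5972  43:12036  44:8128  45:1607  46:8618  47:12214
  48:5344  49:519  50:2343  51:5196  52:6739  53:11337  54:9995  55:11040
  56:10735  57:4766  58:3004  59:5597  60:6325  61:8607  62:7644  63:11548
  64:8508  65:3753  66:5319  67:5931  68:4030  69:6426  70:11072  71:332
  72:11544  73:11360  74:6009  75:10481  76:12086  77:9717  78:10646  79:6158
  80:3548  81:2528  82:9834  83:1703  84:2235  85:7722  86:5586  87:1755
  88:2398  89:3220  90:545  91:8631  92:2945  93:10425  94:2362  95:4062
  96:8436  97:5437  98:8688  99:11956  100:3103  101:9488  102:141  103:11184
  104:7367  105:10441  106:3367  107:7451  108:201  109:5643  110:10766  111:7489
Giant step factor: 11700^(-112) ≡ 1129 (mod 12413).
Scan 6089·1129^i mod 12413 for i = 0, 1, …:
  i=0: 6089   i=1: 10092   i=2: 11147   i=3: 10594
  i=4: 6907   i=5: 2639   i=6: 311   i=7: 3555
  i=8: 4196   i=9: 7931     …   i=83: 4667
  i=84: 5931
Match at i=84, j=67: n = 84·112 + 67 = 9475.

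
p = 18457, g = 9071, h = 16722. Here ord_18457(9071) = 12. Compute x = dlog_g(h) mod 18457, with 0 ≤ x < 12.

8

Successive powers of 9071 modulo 18457:
  9071^0=1  9071^1=9071  9071^2=1735  9071^3=12821  9071^4=1734  9071^5=3750
  9071^6=18456  9071^7=9386  9071^8=16722
So 9071^8 ≡ 16722 (mod 18457), giving x = 8.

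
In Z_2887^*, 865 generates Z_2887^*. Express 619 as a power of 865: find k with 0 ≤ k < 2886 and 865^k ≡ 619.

1875

Baby-step giant-step with m = ceil(sqrt(2886)) = 54.
Baby table (865^j mod 2887 for j=0..53):
  0:1  1:865  2:492  3:1191  4:2443  5:2798  6:964  7:2404
  8:820  9:1985  10:2147  11:814  12:2569  13:2082  14:2329  15:2346
  16:2616  17:2319  18:2357  19:583  20:1957  21:1023  22:1473  23:978
  24:79  25:1934  26:1337  27:1705  28:2455  29:1630  30:1094  31:2261
  32:1266  33:917  34:2167  35:792  36:861  37:2806  38:2110  39:566
  40:1687  41:1320  42:1435  43:2752  44:1592  45:2868  46:887  47:2200
  48:467  49:2662  50:1691  51:1893  52:516  53:1742
Giant step factor: 865^(-54) ≡ 1114 (mod 2887).
Scan 619·1114^i mod 2887 for i = 0, 1, …:
  i=0: 619   i=1: 2460   i=2: 677   i=3: 671
  i=4: 2648   i=5: 2245   i=6: 788   i=7: 184
  i=8: 2886   i=9: 1773     …   i=33: 2675
  i=34: 566
Match at i=34, j=39: k = 34·54 + 39 = 1875.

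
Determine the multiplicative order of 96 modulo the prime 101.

50

The order of 96 must divide p − 1 = 100 = 2^2 · 5^2.
Divisors: 1, 2, 4, 5, 10, 20, 25, 50, 100.
Check each in increasing order: 96^1 ≡ 96;  96^2 ≡ 25;  96^4 ≡ 19;  96^5 ≡ 6;  96^10 ≡ 36;  96^20 ≡ 84;  96^25 ≡ 100;  96^50 ≡ 1.
Smallest exponent giving 1 is 50.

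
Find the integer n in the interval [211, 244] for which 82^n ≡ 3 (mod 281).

243

Compute 82^211 mod 281 = 150, then multiply by 82 repeatedly:
  82^211=150  82^212=217  82^213=91  82^214=156  82^215=147
  82^216=252  82^217=151  82^218=18  82^219=71  82^220=202
  82^221=266  82^222=175  82^223=19  82^224=153  82^225=182
  82^226=31  82^227=13  82^228=223  82^229=21  82^230=36
  82^231=142  82^232=123  82^233=251  82^234=69  82^235=38
  82^236=25  82^237=83  82^238=62  82^239=26  82^240=165
  82^241=42  82^242=72  82^243=3
Found 3 at exponent 243.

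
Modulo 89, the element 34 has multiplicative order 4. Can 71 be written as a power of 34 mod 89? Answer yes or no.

⟨34⟩ has order 4; its elements mod 89 are {1, 34, 55, 88}.
71 is not in this set.

no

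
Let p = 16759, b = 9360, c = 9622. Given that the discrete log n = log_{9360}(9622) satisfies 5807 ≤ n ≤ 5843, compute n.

5826

Compute 9360^5807 mod 16759 = 10721, then multiply by 9360 repeatedly:
  9360^5807=10721  9360^5808=12427  9360^5809=9260  9360^5810=12811  9360^5811=315
  9360^5812=15575  9360^5813=12218  9360^5814=13823  9360^5815=3800  9360^5816=5402
  9360^5817=817  9360^5818=5016  9360^5819=7801  9360^5820=15156  9360^5821=11984
  9360^5822=2253  9360^5823=5258  9360^5824=10456  9360^5825=12359  9360^5826=9622
Found 9622 at exponent 5826.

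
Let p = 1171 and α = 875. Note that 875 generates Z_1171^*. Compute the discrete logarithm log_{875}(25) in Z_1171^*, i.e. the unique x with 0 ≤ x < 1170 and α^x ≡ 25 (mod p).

104

Baby-step giant-step with m = ceil(sqrt(1170)) = 35.
Baby table (875^j mod 1171 for j=0..34):
  0:1  1:875  2:962  3:972  4:354  5:606  6:958  7:985
  8:19  9:231  10:713  11:903  12:871  13:975  14:637  15:1150
  16:361  17:876  18:666  19:763  20:155  21:960  22:393  23:772
  24:1004  25:250  26:944  27:445  28:603  29:675  30:441  31:616
  32:340  33:66  34:371
Giant step factor: 875^(-35) ≡ 1112 (mod 1171).
Scan 25·1112^i mod 1171 for i = 0, 1, …:
  i=0: 25   i=1: 867   i=2: 371
Match at i=2, j=34: x = 2·35 + 34 = 104.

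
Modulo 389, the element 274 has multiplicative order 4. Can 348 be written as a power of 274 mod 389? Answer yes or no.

⟨274⟩ has order 4; its elements mod 389 are {1, 115, 274, 388}.
348 is not in this set.

no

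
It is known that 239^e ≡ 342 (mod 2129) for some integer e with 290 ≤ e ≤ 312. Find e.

Compute 239^290 mod 2129 = 242, then multiply by 239 repeatedly:
  239^290=242  239^291=355  239^292=1814  239^293=1359  239^294=1193
  239^295=1970  239^296=321  239^297=75  239^298=893  239^299=527
  239^300=342
Found 342 at exponent 300.

300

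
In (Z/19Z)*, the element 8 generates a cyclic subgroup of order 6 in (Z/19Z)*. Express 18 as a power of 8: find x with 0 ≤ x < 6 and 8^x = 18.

3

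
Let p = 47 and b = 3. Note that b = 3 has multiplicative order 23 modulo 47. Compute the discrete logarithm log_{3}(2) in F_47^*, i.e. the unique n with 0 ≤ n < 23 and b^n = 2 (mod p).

17

Successive powers of 3 modulo 47:
  3^0=1  3^1=3  3^2=9  3^3=27  3^4=34  3^5=8
  3^6=24  3^7=25  3^8=28  3^9=37  3^10=17  3^11=4
  3^12=12  3^13=36  3^14=14  3^15=42  3^16=32  3^17=2
So 3^17 ≡ 2 (mod 47), giving n = 17.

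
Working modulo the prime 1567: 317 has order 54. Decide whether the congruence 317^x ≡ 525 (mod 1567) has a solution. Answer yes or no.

525 ∈ ⟨317⟩ iff 525^54 ≡ 1 (mod 1567), since |⟨317⟩| = 54.
525^54 mod 1567 = 1.
Since 1 = 1, 525 lies in the subgroup.

yes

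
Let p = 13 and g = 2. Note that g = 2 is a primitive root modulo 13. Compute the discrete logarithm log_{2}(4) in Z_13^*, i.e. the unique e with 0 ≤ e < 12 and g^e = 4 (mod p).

Successive powers of 2 modulo 13:
  2^0=1  2^1=2  2^2=4
So 2^2 ≡ 4 (mod 13), giving e = 2.

2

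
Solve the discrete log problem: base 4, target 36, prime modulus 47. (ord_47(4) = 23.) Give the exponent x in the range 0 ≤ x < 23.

20

Successive powers of 4 modulo 47:
  4^0=1  4^1=4  4^2=16  4^3=17  4^4=21  4^5=37
  4^6=7  4^7=28  4^8=18  4^9=25  4^10=6  4^11=24
  4^12=2  4^13=8  4^14=32  4^15=34  4^16=42  4^17=27
  4^18=14  4^19=9  4^20=36
So 4^20 ≡ 36 (mod 47), giving x = 20.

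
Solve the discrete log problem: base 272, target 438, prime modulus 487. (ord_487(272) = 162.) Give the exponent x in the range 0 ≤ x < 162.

73

Baby-step giant-step with m = ceil(sqrt(162)) = 13.
Baby table (272^j mod 487 for j=0..12):
  0:1  1:272  2:447  3:321  4:139  5:309  6:284  7:302
  8:328  9:95  10:29  11:96  12:301
Giant step factor: 272^(-13) ≡ 287 (mod 487).
Scan 438·287^i mod 487 for i = 0, 1, …:
  i=0: 438   i=1: 60   i=2: 175   i=3: 64
  i=4: 349   i=5: 328
Match at i=5, j=8: x = 5·13 + 8 = 73.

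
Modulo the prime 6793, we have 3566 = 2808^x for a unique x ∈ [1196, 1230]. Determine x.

Compute 2808^1196 mod 6793 = 6610, then multiply by 2808 repeatedly:
  2808^1196=6610  2808^1197=2404  2808^1198=4983  2808^1199=5477  2808^1200=64
  2808^1201=3094  2808^1202=6498  2808^1203=386  2808^1204=3801  2808^1205=1405
  2808^1206=5300  2808^1207=5730  2808^1208=4016  2808^1209=548  2808^1210=3566
Found 3566 at exponent 1210.

1210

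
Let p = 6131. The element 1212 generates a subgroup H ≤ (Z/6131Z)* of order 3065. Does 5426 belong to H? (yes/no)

5426 ∈ ⟨1212⟩ iff 5426^3065 ≡ 1 (mod 6131), since |⟨1212⟩| = 3065.
5426^3065 mod 6131 = 1.
Since 1 = 1, 5426 lies in the subgroup.

yes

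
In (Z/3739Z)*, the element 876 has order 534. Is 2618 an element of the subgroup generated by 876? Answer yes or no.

no

2618 ∈ ⟨876⟩ iff 2618^534 ≡ 1 (mod 3739), since |⟨876⟩| = 534.
2618^534 mod 3739 = 2905.
Since 2905 ≠ 1, 2618 does not lie in the subgroup.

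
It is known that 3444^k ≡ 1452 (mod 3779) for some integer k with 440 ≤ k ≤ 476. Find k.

462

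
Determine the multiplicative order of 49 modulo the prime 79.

39

The order of 49 must divide p − 1 = 78 = 2 · 3 · 13.
Divisors: 1, 2, 3, 6, 13, 26, 39, 78.
Check each in increasing order: 49^1 ≡ 49;  49^2 ≡ 31;  49^3 ≡ 18;  49^6 ≡ 8;  49^13 ≡ 55;  49^26 ≡ 23;  49^39 ≡ 1.
Smallest exponent giving 1 is 39.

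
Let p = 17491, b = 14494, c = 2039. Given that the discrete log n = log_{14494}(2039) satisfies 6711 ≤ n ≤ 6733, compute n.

Compute 14494^6711 mod 17491 = 3501, then multiply by 14494 repeatedly:
  14494^6711=3501  14494^6712=2103  14494^6713=11560  14494^6714=4351  14494^6715=8339
  14494^6716=2656  14494^6717=15864  14494^6718=13621  14494^6719=1857  14494^6720=14200
  14494^6721=15694  14494^6722=15872  14494^6723=7136  14494^6724=4901  14494^6725=4143
  14494^6726=2039
Found 2039 at exponent 6726.

6726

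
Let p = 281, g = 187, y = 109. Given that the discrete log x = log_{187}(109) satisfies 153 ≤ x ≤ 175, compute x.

160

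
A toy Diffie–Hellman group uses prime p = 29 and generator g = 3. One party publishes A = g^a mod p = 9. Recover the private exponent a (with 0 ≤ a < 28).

Successive powers of 3 modulo 29:
  3^0=1  3^1=3  3^2=9
So 3^2 ≡ 9 (mod 29), giving a = 2.

2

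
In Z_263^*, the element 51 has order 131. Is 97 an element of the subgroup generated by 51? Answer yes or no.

no

97 ∈ ⟨51⟩ iff 97^131 ≡ 1 (mod 263), since |⟨51⟩| = 131.
97^131 mod 263 = 262.
Since 262 ≠ 1, 97 does not lie in the subgroup.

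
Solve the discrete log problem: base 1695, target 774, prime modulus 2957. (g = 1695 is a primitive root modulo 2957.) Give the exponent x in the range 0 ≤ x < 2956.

Baby-step giant-step with m = ceil(sqrt(2956)) = 55.
Baby table (1695^j mod 2957 for j=0..54):
  0:1  1:1695  2:1778  3:527  4:251  5:2594  6:2728  7:2169
  8:904  9:554  10:1661  11:331  12:2172  13:75  14:2931  15:285
  16:1084  17:1083  18:2345  19:567  20:40  21:2746  22:152  23:381
  24:1169  25:265  26:2668  27:1007  28:676  29:1461  30:1386  31:1412
  32:1127  33:43  34:1917  35:2529  36:1962  37:1922  38:2133  39:1981
  40:1600  41:431  42:166  43:455  44:2405  45:1729  46:268  47:1839
  48:427  49:2257  50:2214  51:297  52:725  53:1720  54:2755
Giant step factor: 1695^(-55) ≡ 2068 (mod 2957).
Scan 774·2068^i mod 2957 for i = 0, 1, …:
  i=0: 774   i=1: 895   i=2: 2735   i=3: 2196
  i=4: 2333   i=5: 1777   i=6: 2242   i=7: 2837
  i=8: 228   i=9: 1341     …   i=38: 2363
  i=39: 1720
Match at i=39, j=53: x = 39·55 + 53 = 2198.

2198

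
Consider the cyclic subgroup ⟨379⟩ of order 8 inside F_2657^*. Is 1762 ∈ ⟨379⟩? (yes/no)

no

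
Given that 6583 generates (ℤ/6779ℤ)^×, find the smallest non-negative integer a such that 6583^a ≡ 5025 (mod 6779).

Baby-step giant-step with m = ceil(sqrt(6778)) = 83.
Baby table (6583^j mod 6779 for j=0..82):
  0:1  1:6583  2:4521  3:1933  4:756  5:962  6:1260  7:3863
  8:2100  9:1919  10:3500  11:5458  12:1314  13:58  14:2190  15:4616
  16:3650  17:3174  18:1564  19:5290  20:347  21:6557  22:2838  23:6409
  24:4730  25:1643  26:3364  27:4998  28:3347  29:1551  30:1059  31:2585
  32:1765  33:6568  34:682  35:1908  36:5656  37:3180  38:388  39:5300
  40:5166  41:4314  42:1831  43:411  44:792  45:685  46:1320  47:5661
  48:2200  49:2656  50:1407  51:2167  52:2345  53:1352  54:6168  55:4513
  56:3501  57:5262  58:5835  59:1991  60:2946  61:5578  62:4910  63:258
  64:3664  65:430  66:3847  67:5236  68:4152  69:6467  70:141  71:6259
  72:235  73:1393  74:4911  75:62  76:1406  77:2363  78:4603  79:6198
  80:5412  81:3551  82:2241
Giant step factor: 6583^(-83) ≡ 2040 (mod 6779).
Scan 5025·2040^i mod 6779 for i = 0, 1, …:
  i=0: 5025   i=1: 1152   i=2: 4546   i=3: 168
  i=4: 3770   i=5: 3414   i=6: 2527   i=7: 3040
  i=8: 5594   i=9: 2703     …   i=14: 3087
  i=15: 6568
Match at i=15, j=33: a = 15·83 + 33 = 1278.

1278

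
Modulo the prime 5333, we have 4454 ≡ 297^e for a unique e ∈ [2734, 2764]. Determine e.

2735

Compute 297^2734 mod 5333 = 2475, then multiply by 297 repeatedly:
  297^2734=2475  297^2735=4454
Found 4454 at exponent 2735.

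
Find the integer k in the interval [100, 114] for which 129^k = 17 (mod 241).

111

Compute 129^100 mod 241 = 237, then multiply by 129 repeatedly:
  129^100=237  129^101=207  129^102=193  129^103=74  129^104=147
  129^105=165  129^106=77  129^107=52  129^108=201  129^109=142
  129^110=2  129^111=17
Found 17 at exponent 111.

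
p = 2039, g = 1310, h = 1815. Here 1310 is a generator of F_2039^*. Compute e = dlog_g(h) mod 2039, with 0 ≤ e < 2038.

1862

Baby-step giant-step with m = ceil(sqrt(2038)) = 46.
Baby table (1310^j mod 2039 for j=0..45):
  0:1  1:1310  2:1301  3:1745  4:231  5:838  6:798  7:1412
  8:347  9:1912  10:828  11:1971  12:636  13:1248  14:1641  15:604
  16:108  17:789  18:1856  19:872  20:480  21:788  22:546  23:1610
  24:774  25:557  26:1747  27:812  28:1401  29:210  30:1874  31:2023
  32:1469  33:1613  34:626  35:382  36:865  37:1505  38:1876  39:565
  40:2032  41:1025  42:1088  43:19  44:422  45:251
Giant step factor: 1310^(-46) ≡ 96 (mod 2039).
Scan 1815·96^i mod 2039 for i = 0, 1, …:
  i=0: 1815   i=1: 925   i=2: 1123   i=3: 1780
  i=4: 1643   i=5: 725   i=6: 274   i=7: 1836
  i=8: 902   i=9: 954     …   i=39: 388
  i=40: 546
Match at i=40, j=22: e = 40·46 + 22 = 1862.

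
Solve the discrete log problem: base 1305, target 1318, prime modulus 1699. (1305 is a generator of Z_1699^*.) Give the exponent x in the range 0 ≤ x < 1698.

Baby-step giant-step with m = ceil(sqrt(1698)) = 42.
Baby table (1305^j mod 1699 for j=0..41):
  0:1  1:1305  2:627  3:1016  4:660  5:1606  6:963  7:1154
  8:656  9:1483  10:154  11:488  12:1414  13:156  14:1399  15:969
  16:489  17:1020  18:783  19:716  20:1629  21:396  22:284  23:238
  24:1372  25:1413  26:550  27:772  28:1652  29:1528  30:1113  31:1519
  32:1261  33:973  34:612  35:130  36:1449  37:1657  38:1257  39:850
  40:1502  41:1163
Giant step factor: 1305^(-42) ≡ 699 (mod 1699).
Scan 1318·699^i mod 1699 for i = 0, 1, …:
  i=0: 1318   i=1: 424   i=2: 750   i=3: 958
  i=4: 236   i=5: 161   i=6: 405   i=7: 1061
  i=8: 875   i=9: 1684     …   i=16: 510
  i=17: 1399
Match at i=17, j=14: x = 17·42 + 14 = 728.

728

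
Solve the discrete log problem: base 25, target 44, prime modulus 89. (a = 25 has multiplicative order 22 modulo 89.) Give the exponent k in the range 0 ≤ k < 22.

9

Successive powers of 25 modulo 89:
  25^0=1  25^1=25  25^2=2  25^3=50  25^4=4  25^5=11
  25^6=8  25^7=22  25^8=16  25^9=44
So 25^9 ≡ 44 (mod 89), giving k = 9.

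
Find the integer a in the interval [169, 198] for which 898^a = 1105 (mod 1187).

172

Compute 898^169 mod 1187 = 405, then multiply by 898 repeatedly:
  898^169=405  898^170=468  898^171=66  898^172=1105
Found 1105 at exponent 172.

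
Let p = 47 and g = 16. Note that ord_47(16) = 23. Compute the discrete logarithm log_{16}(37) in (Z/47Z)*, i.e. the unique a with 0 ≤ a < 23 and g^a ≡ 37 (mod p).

Successive powers of 16 modulo 47:
  16^0=1  16^1=16  16^2=21  16^3=7  16^4=18  16^5=6
  16^6=2  16^7=32  16^8=42  16^9=14  16^10=36  16^11=12
  16^12=4  16^13=17  16^14=37
So 16^14 ≡ 37 (mod 47), giving a = 14.

14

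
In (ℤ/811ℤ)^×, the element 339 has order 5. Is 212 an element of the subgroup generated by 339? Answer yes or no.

yes

212 ∈ ⟨339⟩ iff 212^5 ≡ 1 (mod 811), since |⟨339⟩| = 5.
212^5 mod 811 = 1.
Since 1 = 1, 212 lies in the subgroup.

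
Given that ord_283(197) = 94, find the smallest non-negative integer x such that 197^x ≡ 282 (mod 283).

Baby-step giant-step with m = ceil(sqrt(94)) = 10.
Baby table (197^j mod 283 for j=0..9):
  0:1  1:197  2:38  3:128  4:29  5:53  6:253  7:33
  8:275  9:122
Giant step factor: 197^(-10) ≡ 256 (mod 283).
Scan 282·256^i mod 283 for i = 0, 1, …:
  i=0: 282   i=1: 27   i=2: 120   i=3: 156
  i=4: 33
Match at i=4, j=7: x = 4·10 + 7 = 47.

47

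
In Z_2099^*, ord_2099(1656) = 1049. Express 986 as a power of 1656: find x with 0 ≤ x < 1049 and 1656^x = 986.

282

Baby-step giant-step with m = ceil(sqrt(1049)) = 33.
Baby table (1656^j mod 2099 for j=0..32):
  0:1  1:1656  2:1042  3:174  4:581  5:794  6:890  7:342
  8:1721  9:1633  10:736  11:1396  12:777  13:25  14:1519  15:862
  16:152  17:1931  18:959  19:1260  20:154  21:1045  22:944  23:1608
  24:1316  25:534  26:625  27:193  28:560  29:1701  30:2097  31:886
  32:15
Giant step factor: 1656^(-33) ≡ 573 (mod 2099).
Scan 986·573^i mod 2099 for i = 0, 1, …:
  i=0: 986   i=1: 347   i=2: 1525   i=3: 641
  i=4: 2067   i=5: 555   i=6: 1066   i=7: 9
  i=8: 959
Match at i=8, j=18: x = 8·33 + 18 = 282.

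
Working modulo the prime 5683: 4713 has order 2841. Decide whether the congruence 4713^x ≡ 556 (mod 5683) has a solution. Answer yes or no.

556 ∈ ⟨4713⟩ iff 556^2841 ≡ 1 (mod 5683), since |⟨4713⟩| = 2841.
556^2841 mod 5683 = 1.
Since 1 = 1, 556 lies in the subgroup.

yes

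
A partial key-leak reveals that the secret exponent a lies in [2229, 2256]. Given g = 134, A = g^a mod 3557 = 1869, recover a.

Compute 134^2229 mod 3557 = 858, then multiply by 134 repeatedly:
  134^2229=858  134^2230=1148  134^2231=881  134^2232=673  134^2233=1257
  134^2234=1259  134^2235=1527  134^2236=1869
Found 1869 at exponent 2236.

2236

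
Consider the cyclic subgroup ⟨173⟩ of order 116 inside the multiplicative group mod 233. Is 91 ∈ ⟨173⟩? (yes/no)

91 ∈ ⟨173⟩ iff 91^116 ≡ 1 (mod 233), since |⟨173⟩| = 116.
91^116 mod 233 = 1.
Since 1 = 1, 91 lies in the subgroup.

yes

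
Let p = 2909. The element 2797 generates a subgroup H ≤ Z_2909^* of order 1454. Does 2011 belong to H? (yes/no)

2011 ∈ ⟨2797⟩ iff 2011^1454 ≡ 1 (mod 2909), since |⟨2797⟩| = 1454.
2011^1454 mod 2909 = 1.
Since 1 = 1, 2011 lies in the subgroup.

yes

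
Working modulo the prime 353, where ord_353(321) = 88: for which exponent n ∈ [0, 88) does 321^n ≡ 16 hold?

36

Baby-step giant-step with m = ceil(sqrt(88)) = 10.
Baby table (321^j mod 353 for j=0..9):
  0:1  1:321  2:318  3:61  4:166  5:336  6:191  7:242
  8:22  9:2
Giant step factor: 321^(-10) ≡ 182 (mod 353).
Scan 16·182^i mod 353 for i = 0, 1, …:
  i=0: 16   i=1: 88   i=2: 131   i=3: 191
Match at i=3, j=6: n = 3·10 + 6 = 36.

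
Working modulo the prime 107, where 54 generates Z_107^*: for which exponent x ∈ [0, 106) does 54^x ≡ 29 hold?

Baby-step giant-step with m = ceil(sqrt(106)) = 11.
Baby table (54^j mod 107 for j=0..10):
  0:1  1:54  2:27  3:67  4:87  5:97  6:102  7:51
  8:79  9:93  10:100
Giant step factor: 54^(-11) ≡ 15 (mod 107).
Scan 29·15^i mod 107 for i = 0, 1, …:
  i=0: 29   i=1: 7   i=2: 105   i=3: 77
  i=4: 85   i=5: 98   i=6: 79
Match at i=6, j=8: x = 6·11 + 8 = 74.

74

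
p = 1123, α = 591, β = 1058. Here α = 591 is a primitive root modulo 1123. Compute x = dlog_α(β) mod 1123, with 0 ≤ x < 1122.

Baby-step giant-step with m = ceil(sqrt(1122)) = 34.
Baby table (591^j mod 1123 for j=0..33):
  0:1  1:591  2:28  3:826  4:784  5:668  6:615  7:736
  8:375  9:394  10:393  11:925  12:897  13:71  14:410  15:865
  16:250  17:637  18:262  19:991  20:598  21:796  22:1022  23:951
  24:541  25:799  26:549  27:1035  28:773  29:905  30:307  31:634
  32:735  33:907
Giant step factor: 591^(-34) ≡ 494 (mod 1123).
Scan 1058·494^i mod 1123 for i = 0, 1, …:
  i=0: 1058   i=1: 457   i=2: 35   i=3: 445
  i=4: 845   i=5: 797   i=6: 668
Match at i=6, j=5: x = 6·34 + 5 = 209.

209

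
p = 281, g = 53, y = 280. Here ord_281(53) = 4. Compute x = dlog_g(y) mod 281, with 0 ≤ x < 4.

Successive powers of 53 modulo 281:
  53^0=1  53^1=53  53^2=280
So 53^2 ≡ 280 (mod 281), giving x = 2.

2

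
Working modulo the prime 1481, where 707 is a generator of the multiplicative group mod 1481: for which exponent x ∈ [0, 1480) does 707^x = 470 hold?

340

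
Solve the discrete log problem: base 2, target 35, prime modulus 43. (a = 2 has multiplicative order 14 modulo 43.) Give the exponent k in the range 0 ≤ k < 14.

10

Successive powers of 2 modulo 43:
  2^0=1  2^1=2  2^2=4  2^3=8  2^4=16  2^5=32
  2^6=21  2^7=42  2^8=41  2^9=39  2^10=35
So 2^10 ≡ 35 (mod 43), giving k = 10.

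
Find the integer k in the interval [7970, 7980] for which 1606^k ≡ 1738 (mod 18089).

7979

Compute 1606^7970 mod 18089 = 6988, then multiply by 1606 repeatedly:
  1606^7970=6988  1606^7971=7548  1606^7972=2458  1606^7973=4146  1606^7974=1724
  1606^7975=1127  1606^7976=1062  1606^7977=5206  1606^7978=3718  1606^7979=1738
Found 1738 at exponent 7979.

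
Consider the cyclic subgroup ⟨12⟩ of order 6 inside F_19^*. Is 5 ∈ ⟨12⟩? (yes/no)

⟨12⟩ has order 6; its elements mod 19 are {1, 7, 8, 11, 12, 18}.
5 is not in this set.

no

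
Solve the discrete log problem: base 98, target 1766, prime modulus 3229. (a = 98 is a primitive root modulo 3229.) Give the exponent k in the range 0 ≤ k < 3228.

1922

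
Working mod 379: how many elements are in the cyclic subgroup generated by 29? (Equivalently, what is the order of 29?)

126

The order of 29 must divide p − 1 = 378 = 2 · 3^3 · 7.
Divisors: 1, 2, 3, 6, 7, 9, 14, 18, 21, 27, 42, 54, 63, 126, 189, 378.
Check each in increasing order: 29^1 ≡ 29;  29^2 ≡ 83;  29^3 ≡ 133;  29^6 ≡ 255;  29^7 ≡ 194;  29^9 ≡ 184;  29^14 ≡ 115;  29^18 ≡ 125;  29^21 ≡ 328;  29^27 ≡ 260;  29^42 ≡ 327;  29^54 ≡ 138;  29^63 ≡ 378;  29^126 ≡ 1.
Smallest exponent giving 1 is 126.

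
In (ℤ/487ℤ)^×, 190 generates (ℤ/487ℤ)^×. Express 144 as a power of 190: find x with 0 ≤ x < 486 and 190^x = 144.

198

Baby-step giant-step with m = ceil(sqrt(486)) = 23.
Baby table (190^j mod 487 for j=0..22):
  0:1  1:190  2:62  3:92  4:435  5:347  6:185  7:86
  8:269  9:462  10:120  11:398  12:135  13:326  14:91  15:245
  16:285  17:93  18:138  19:409  20:277  21:34  22:129
Giant step factor: 190^(-23) ≡ 417 (mod 487).
Scan 144·417^i mod 487 for i = 0, 1, …:
  i=0: 144   i=1: 147   i=2: 424   i=3: 27
  i=4: 58   i=5: 323   i=6: 279   i=7: 437
  i=8: 91
Match at i=8, j=14: x = 8·23 + 14 = 198.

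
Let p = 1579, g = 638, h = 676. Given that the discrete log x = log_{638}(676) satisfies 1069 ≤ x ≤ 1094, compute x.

Compute 638^1069 mod 1579 = 866, then multiply by 638 repeatedly:
  638^1069=866  638^1070=1437  638^1071=986  638^1072=626  638^1073=1480
  638^1074=1577  638^1075=303  638^1076=676
Found 676 at exponent 1076.

1076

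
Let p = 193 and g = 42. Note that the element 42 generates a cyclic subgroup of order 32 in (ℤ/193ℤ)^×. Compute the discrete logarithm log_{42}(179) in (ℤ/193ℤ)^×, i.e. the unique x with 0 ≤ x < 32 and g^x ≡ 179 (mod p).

Successive powers of 42 modulo 193:
  42^0=1  42^1=42  42^2=27  42^3=169  42^4=150  42^5=124
  42^6=190  42^7=67  42^8=112  42^9=72  42^10=129  42^11=14
  42^12=9  42^13=185  42^14=50  42^15=170  42^16=192  42^17=151
  42^18=166  42^19=24  42^20=43  42^21=69  42^22=3  42^23=126
  42^24=81  42^25=121  42^26=64  42^27=179
So 42^27 ≡ 179 (mod 193), giving x = 27.

27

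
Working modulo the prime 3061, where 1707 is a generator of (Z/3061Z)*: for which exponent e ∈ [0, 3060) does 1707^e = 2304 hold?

Baby-step giant-step with m = ceil(sqrt(3060)) = 56.
Baby table (1707^j mod 3061 for j=0..55):
  0:1  1:1707  2:2838  3:1964  4:753  5:2812  6:436  7:429
  8:724  9:2285  10:781  11:1632  12:314  13:323  14:381  15:1435
  16:745  17:1400  18:2220  19:22  20:822  21:1216  22:354  23:1261
  24:644  25:409  26:255  27:623  28:1294  29:1877  30:2233  31:786
  32:984  33:2260  34:960  35:1085  36:190  37:2925  38:484  39:2779
  40:2264  41:1666  42:193  43:1924  44:2876  45:2549  46:1462  47:919
  48:1501  49:150  50:1987  51:221  52:744  53:2754  54:2443  55:1119
Giant step factor: 1707^(-56) ≡ 488 (mod 3061).
Scan 2304·488^i mod 3061 for i = 0, 1, …:
  i=0: 2304   i=1: 965   i=2: 2587   i=3: 1324
  i=4: 241   i=5: 1290   i=6: 2015   i=7: 739
  i=8: 2495   i=9: 2343     …   i=40: 2360
  i=41: 744
Match at i=41, j=52: e = 41·56 + 52 = 2348.

2348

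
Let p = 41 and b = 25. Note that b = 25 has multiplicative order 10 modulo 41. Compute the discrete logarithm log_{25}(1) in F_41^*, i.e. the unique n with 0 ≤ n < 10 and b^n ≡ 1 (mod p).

0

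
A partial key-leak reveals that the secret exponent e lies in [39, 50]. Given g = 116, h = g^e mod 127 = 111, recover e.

45

Compute 116^39 mod 127 = 33, then multiply by 116 repeatedly:
  116^39=33  116^40=18  116^41=56  116^42=19  116^43=45
  116^44=13  116^45=111
Found 111 at exponent 45.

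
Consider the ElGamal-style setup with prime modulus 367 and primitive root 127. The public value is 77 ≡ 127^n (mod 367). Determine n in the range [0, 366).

Baby-step giant-step with m = ceil(sqrt(366)) = 20.
Baby table (127^j mod 367 for j=0..19):
  0:1  1:127  2:348  3:156  4:361  5:339  6:114  7:165
  8:36  9:168  10:50  11:111  12:151  13:93  14:67  15:68
  16:195  17:176  18:332  19:326
Giant step factor: 127^(-20) ≡ 117 (mod 367).
Scan 77·117^i mod 367 for i = 0, 1, …:
  i=0: 77   i=1: 201   i=2: 29   i=3: 90
  i=4: 254   i=5: 358   i=6: 48   i=7: 111
Match at i=7, j=11: n = 7·20 + 11 = 151.

151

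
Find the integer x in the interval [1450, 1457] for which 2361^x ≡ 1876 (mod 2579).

Compute 2361^1450 mod 2579 = 228, then multiply by 2361 repeatedly:
  2361^1450=228  2361^1451=1876
Found 1876 at exponent 1451.

1451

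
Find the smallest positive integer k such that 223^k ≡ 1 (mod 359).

The order of 223 must divide p − 1 = 358 = 2 · 179.
Divisors: 1, 2, 179, 358.
Check each in increasing order: 223^1 ≡ 223;  223^2 ≡ 187;  223^179 ≡ 358;  223^358 ≡ 1.
Smallest exponent giving 1 is 358.

358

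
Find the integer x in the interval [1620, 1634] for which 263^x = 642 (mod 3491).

1621

Compute 263^1620 mod 3491 = 175, then multiply by 263 repeatedly:
  263^1620=175  263^1621=642
Found 642 at exponent 1621.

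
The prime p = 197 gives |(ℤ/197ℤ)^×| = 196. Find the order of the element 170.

196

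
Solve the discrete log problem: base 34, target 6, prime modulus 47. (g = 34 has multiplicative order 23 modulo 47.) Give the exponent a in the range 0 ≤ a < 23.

Successive powers of 34 modulo 47:
  34^0=1  34^1=34  34^2=28  34^3=12  34^4=32  34^5=7
  34^6=3  34^7=8  34^8=37  34^9=36  34^10=2  34^11=21
  34^12=9  34^13=24  34^14=17  34^15=14  34^16=6
So 34^16 ≡ 6 (mod 47), giving a = 16.

16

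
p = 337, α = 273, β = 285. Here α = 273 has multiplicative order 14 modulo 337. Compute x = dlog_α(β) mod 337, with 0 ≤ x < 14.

9

Successive powers of 273 modulo 337:
  273^0=1  273^1=273  273^2=52  273^3=42  273^4=8  273^5=162
  273^6=79  273^7=336  273^8=64  273^9=285
So 273^9 ≡ 285 (mod 337), giving x = 9.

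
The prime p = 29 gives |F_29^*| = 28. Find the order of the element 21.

The order of 21 must divide p − 1 = 28 = 2^2 · 7.
Divisors: 1, 2, 4, 7, 14, 28.
Check each in increasing order: 21^1 ≡ 21;  21^2 ≡ 6;  21^4 ≡ 7;  21^7 ≡ 12;  21^14 ≡ 28;  21^28 ≡ 1.
Smallest exponent giving 1 is 28.

28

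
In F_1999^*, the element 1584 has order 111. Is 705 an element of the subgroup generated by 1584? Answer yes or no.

yes

705 ∈ ⟨1584⟩ iff 705^111 ≡ 1 (mod 1999), since |⟨1584⟩| = 111.
705^111 mod 1999 = 1.
Since 1 = 1, 705 lies in the subgroup.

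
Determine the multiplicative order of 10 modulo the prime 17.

16

The order of 10 must divide p − 1 = 16 = 2^4.
Divisors: 1, 2, 4, 8, 16.
Check each in increasing order: 10^1 ≡ 10;  10^2 ≡ 15;  10^4 ≡ 4;  10^8 ≡ 16;  10^16 ≡ 1.
Smallest exponent giving 1 is 16.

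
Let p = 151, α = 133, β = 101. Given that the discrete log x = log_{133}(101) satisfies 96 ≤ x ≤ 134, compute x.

117

Compute 133^96 mod 151 = 72, then multiply by 133 repeatedly:
  133^96=72  133^97=63  133^98=74  133^99=27  133^100=118
  133^101=141  133^102=29  133^103=82  133^104=34  133^105=143
  133^106=144  133^107=126  133^108=148  133^109=54  133^110=85
  133^111=131  133^112=58  133^113=13  133^114=68  133^115=135
  133^116=137  133^117=101
Found 101 at exponent 117.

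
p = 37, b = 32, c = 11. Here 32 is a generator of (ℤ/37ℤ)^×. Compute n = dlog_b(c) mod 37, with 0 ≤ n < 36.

6

Successive powers of 32 modulo 37:
  32^0=1  32^1=32  32^2=25  32^3=23  32^4=33  32^5=20
  32^6=11
So 32^6 ≡ 11 (mod 37), giving n = 6.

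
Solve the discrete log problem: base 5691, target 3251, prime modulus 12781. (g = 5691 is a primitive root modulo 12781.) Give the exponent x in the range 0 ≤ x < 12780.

6031

Baby-step giant-step with m = ceil(sqrt(12780)) = 114.
Baby table (5691^j mod 12781 for j=0..113):
  0:1  1:5691  2:427  3:1667  4:3395  5:8854  6:5412  7:10263
  8:10344  9:11199  10:7443  11:1879  12:8473  13:9911  14:948  15:1486
  16:8585  17:8253  18:10429  19:9256  20:5395  21:2983  22:3085  23:8422
  24:852  25:4733  26:5936  27:1593  28:4034  29:2818  30:9864  31:1872
  32:6979  33:6922  34:2060  35:3283  36:10512  37:8712  38:2493  39:753
  40:3688  41:2006  42:2713  43:235  44:8161  45:10878  46:8315  47:5403
  48:10168  49:6501  50:8977  51:2450  52:11660  53:10889  54:7011  55:10100
  56:2943  57:5503  58:4123  59:10858  60:9524  61:9644  62:2390  63:2506
  64:10831  65:9239  66:10896  67:8505  68:308  69:1831  70:3706  71:2196
  72:10399  73:4679  74:5366  75:4097  76:3483  77:11203  78:4645  79:3587
  80:2360  81:10710  82:10802  83:10353  84:11294  85:11286  86:4101  87:685
  88:130  89:11313  90:4386  91:12214  92:6796  93:730  94:605  95:4966
  96:2715  97:11617  98:9015  99:1431  100:2324  101:10330  102:8211  103:1465
  104:4103  105:12067  106:984  107:1866  108:11176  109:4360  110:4839  111:8475
  112:8512  113:1802
Giant step factor: 5691^(-114) ≡ 5831 (mod 12781).
Scan 3251·5831^i mod 12781 for i = 0, 1, …:
  i=0: 3251   i=1: 2358   i=2: 9923   i=3: 1426
  i=4: 7356   i=5: 12581   i=6: 9652   i=7: 6069
  i=8: 10531   i=9: 6337     …   i=51: 6188
  i=52: 1465
Match at i=52, j=103: x = 52·114 + 103 = 6031.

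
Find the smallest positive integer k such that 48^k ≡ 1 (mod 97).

The order of 48 must divide p − 1 = 96 = 2^5 · 3.
Divisors: 1, 2, 3, 4, 6, 8, 12, 16, 24, 32, 48, 96.
Check each in increasing order: 48^1 ≡ 48;  48^2 ≡ 73;  48^3 ≡ 12;  48^4 ≡ 91;  48^6 ≡ 47;  48^8 ≡ 36;  48^12 ≡ 75;  48^16 ≡ 35;  48^24 ≡ 96;  48^32 ≡ 61;  48^48 ≡ 1.
Smallest exponent giving 1 is 48.

48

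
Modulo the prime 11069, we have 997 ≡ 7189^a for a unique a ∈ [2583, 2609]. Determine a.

Compute 7189^2583 mod 11069 = 759, then multiply by 7189 repeatedly:
  7189^2583=759  7189^2584=10503  7189^2585=4418  7189^2586=4041  7189^2587=5693
  7189^2588=4884  7189^2589=208  7189^2590=997
Found 997 at exponent 2590.

2590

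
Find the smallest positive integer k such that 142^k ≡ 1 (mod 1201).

48

The order of 142 must divide p − 1 = 1200 = 2^4 · 3 · 5^2.
Divisors: 1, 2, 3, 4, 5, 6, 8, 10, 12, 15, 16, 20, 24, 25, 30, 40, 48, 50, 60, 75, 80, 100, 120, 150, 200, 240, 300, 400, 600, 1200.
Check each in increasing order: 142^1 ≡ 142;  142^2 ≡ 948;  142^3 ≡ 104;  142^4 ≡ 356;  142^5 ≡ 110;  142^6 ≡ 7;  142^8 ≡ 631;  142^10 ≡ 90;  142^12 ≡ 49;  142^15 ≡ 292;  142^16 ≡ 630;  142^20 ≡ 894;  142^24 ≡ 1200;  142^25 ≡ 1059;  142^30 ≡ 1194;  142^40 ≡ 571;  142^48 ≡ 1.
Smallest exponent giving 1 is 48.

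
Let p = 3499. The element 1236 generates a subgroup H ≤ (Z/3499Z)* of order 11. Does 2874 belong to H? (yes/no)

no

⟨1236⟩ has order 11; its elements mod 3499 are {1, 223, 405, 743, 1236, 1610, 2132, 2528, 2706, 2840, 3071}.
2874 is not in this set.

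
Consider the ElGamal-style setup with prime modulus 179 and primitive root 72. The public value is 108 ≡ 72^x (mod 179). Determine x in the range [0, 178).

34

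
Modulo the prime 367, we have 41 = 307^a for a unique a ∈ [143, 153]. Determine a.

146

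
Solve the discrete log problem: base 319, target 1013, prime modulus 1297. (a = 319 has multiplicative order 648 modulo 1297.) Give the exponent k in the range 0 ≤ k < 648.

469

Baby-step giant-step with m = ceil(sqrt(648)) = 26.
Baby table (319^j mod 1297 for j=0..25):
  0:1  1:319  2:595  3:443  4:1241  5:294  6:402  7:1132
  8:542  9:397  10:834  11:161  12:776  13:1114  14:1285  15:63
  16:642  17:1169  18:672  19:363  20:364  21:683  22:1278  23:424
  24:368  25:662
Giant step factor: 319^(-26) ≡ 1130 (mod 1297).
Scan 1013·1130^i mod 1297 for i = 0, 1, …:
  i=0: 1013   i=1: 736   i=2: 303   i=3: 1279
  i=4: 412   i=5: 1234   i=6: 145   i=7: 428
  i=8: 1156   i=9: 201     …   i=17: 899
  i=18: 319
Match at i=18, j=1: k = 18·26 + 1 = 469.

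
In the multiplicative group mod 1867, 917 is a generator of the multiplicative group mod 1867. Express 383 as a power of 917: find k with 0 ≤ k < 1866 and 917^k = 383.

742

Baby-step giant-step with m = ceil(sqrt(1866)) = 44.
Baby table (917^j mod 1867 for j=0..43):
  0:1  1:917  2:739  3:1809  4:957  5:79  6:1497  7:504
  8:1019  9:923  10:640  11:642  12:609  13:220  14:104  15:151
  16:309  17:1436  18:577  19:748  20:727  21:140  22:1424  23:775
  24:1215  25:1423  26:1725  27:476  28:1481  29:768  30:397  31:1851
  32:264  33:1245  34:928  35:1491  36:603  37:319  38:1271  39:499
  40:168  41:962  42:930  43:1458
Giant step factor: 917^(-44) ≡ 1614 (mod 1867).
Scan 383·1614^i mod 1867 for i = 0, 1, …:
  i=0: 383   i=1: 185   i=2: 1737   i=3: 1151
  i=4: 49   i=5: 672   i=6: 1748   i=7: 235
  i=8: 289   i=9: 1563     …   i=15: 1279
  i=16: 1271
Match at i=16, j=38: k = 16·44 + 38 = 742.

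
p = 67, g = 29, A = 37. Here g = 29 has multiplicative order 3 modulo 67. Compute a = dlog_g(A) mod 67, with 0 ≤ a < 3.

Successive powers of 29 modulo 67:
  29^0=1  29^1=29  29^2=37
So 29^2 ≡ 37 (mod 67), giving a = 2.

2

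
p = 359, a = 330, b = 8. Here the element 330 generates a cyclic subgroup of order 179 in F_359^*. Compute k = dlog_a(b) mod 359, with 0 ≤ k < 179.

143

Baby-step giant-step with m = ceil(sqrt(179)) = 14.
Baby table (330^j mod 359 for j=0..13):
  0:1  1:330  2:123  3:23  4:51  5:316  6:170  7:96
  8:88  9:320  10:54  11:229  12:180  13:165
Giant step factor: 330^(-14) ≡ 216 (mod 359).
Scan 8·216^i mod 359 for i = 0, 1, …:
  i=0: 8   i=1: 292   i=2: 247   i=3: 220
  i=4: 132   i=5: 151   i=6: 306   i=7: 40
  i=8: 24   i=9: 158   i=10: 23
Match at i=10, j=3: k = 10·14 + 3 = 143.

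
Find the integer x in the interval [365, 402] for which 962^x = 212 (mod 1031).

398

Compute 962^365 mod 1031 = 337, then multiply by 962 repeatedly:
  962^365=337  962^366=460  962^367=221  962^368=216  962^369=561
  962^370=469  962^371=631  962^372=794  962^373=888  962^374=588
  962^375=668  962^376=303  962^377=744  962^378=214  962^379=699
  962^380=226  962^381=902  962^382=653  962^383=307  962^384=468
  962^385=700  962^386=157  962^387=508  962^388=2  962^389=893
  962^390=243  962^391=760  962^392=141  962^393=581  962^394=120
  962^395=999  962^396=146  962^397=236  962^398=212
Found 212 at exponent 398.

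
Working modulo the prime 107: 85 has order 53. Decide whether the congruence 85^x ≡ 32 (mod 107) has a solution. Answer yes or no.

32 ∈ ⟨85⟩ iff 32^53 ≡ 1 (mod 107), since |⟨85⟩| = 53.
32^53 mod 107 = 106.
Since 106 ≠ 1, 32 does not lie in the subgroup.

no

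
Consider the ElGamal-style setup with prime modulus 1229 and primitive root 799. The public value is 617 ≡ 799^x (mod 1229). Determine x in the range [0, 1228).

1035

Baby-step giant-step with m = ceil(sqrt(1228)) = 36.
Baby table (799^j mod 1229 for j=0..35):
  0:1  1:799  2:550  3:697  4:166  5:1131  6:354  7:176
  8:518  9:938  10:1001  11:949  12:1187  13:854  14:251  15:222
  16:402  17:429  18:1109  19:1211  20:366  21:1161  22:973  23:699
  24:535  25:1002  26:519  27:508  28:322  29:417  30:124  31:756
  32:605  33:398  34:920  35:138
Giant step factor: 799^(-36) ≡ 950 (mod 1229).
Scan 617·950^i mod 1229 for i = 0, 1, …:
  i=0: 617   i=1: 1146   i=2: 1035   i=3: 50
  i=4: 798   i=5: 1036   i=6: 1000   i=7: 1212
  i=8: 1056   i=9: 336     …   i=27: 192
  i=28: 508
Match at i=28, j=27: x = 28·36 + 27 = 1035.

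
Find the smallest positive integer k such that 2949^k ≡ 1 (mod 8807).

8806

The order of 2949 must divide p − 1 = 8806 = 2 · 7 · 17 · 37.
Divisors: 1, 2, 7, 14, 17, 34, 37, 74, 119, 238, 259, 518, 629, 1258, 4403, 8806.
Check each in increasing order: 2949^1 ≡ 2949;  2949^2 ≡ 4092;  2949^7 ≡ 6913;  2949^14 ≡ 2787;  2949^17 ≡ 5865;  2949^34 ≡ 6890;  2949^37 ≡ 412;  2949^74 ≡ 2411;  2949^119 ≡ 1701;  2949^238 ≡ 4705;  2949^259 ≡ 4089;  2949^518 ≡ 4235;  2949^629 ≡ 593;  2949^1258 ≡ 8176;  2949^4403 ≡ 8806;  2949^8806 ≡ 1.
Smallest exponent giving 1 is 8806.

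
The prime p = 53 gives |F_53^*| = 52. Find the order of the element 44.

The order of 44 must divide p − 1 = 52 = 2^2 · 13.
Divisors: 1, 2, 4, 13, 26, 52.
Check each in increasing order: 44^1 ≡ 44;  44^2 ≡ 28;  44^4 ≡ 42;  44^13 ≡ 1.
Smallest exponent giving 1 is 13.

13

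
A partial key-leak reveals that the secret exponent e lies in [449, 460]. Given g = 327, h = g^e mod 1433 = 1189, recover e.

459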